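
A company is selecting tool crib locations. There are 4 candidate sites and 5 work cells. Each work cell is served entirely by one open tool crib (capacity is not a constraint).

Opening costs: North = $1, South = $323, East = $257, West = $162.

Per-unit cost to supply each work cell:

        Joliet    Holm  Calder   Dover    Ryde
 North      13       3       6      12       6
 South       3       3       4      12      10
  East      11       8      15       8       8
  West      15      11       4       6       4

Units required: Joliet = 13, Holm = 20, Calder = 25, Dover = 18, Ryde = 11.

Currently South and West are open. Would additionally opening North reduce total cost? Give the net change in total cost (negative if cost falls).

Current service cost with {South, West}: 351.
Adding North: each work cell re-picks its cheapest; new service cost 351, saving 0.
Extra fixed cost: 1. Net change = 1 − 0 = 1.
(Totals: 836 → 837.)

No — net change +1 (cost rises by 1).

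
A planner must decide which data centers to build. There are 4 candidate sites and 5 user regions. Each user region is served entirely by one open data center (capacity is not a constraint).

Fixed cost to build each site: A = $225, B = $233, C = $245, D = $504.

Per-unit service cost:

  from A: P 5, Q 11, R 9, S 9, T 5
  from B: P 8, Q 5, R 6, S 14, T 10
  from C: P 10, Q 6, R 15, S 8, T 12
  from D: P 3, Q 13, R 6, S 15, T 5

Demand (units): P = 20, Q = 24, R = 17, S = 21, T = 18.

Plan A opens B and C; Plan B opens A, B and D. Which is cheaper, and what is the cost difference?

Plan A: {B, C}: P→B 8·20=160, Q→B 5·24=120, R→B 6·17=102, S→C 8·21=168, T→B 10·18=180. Service 730; fixed 478; total 1208.
Plan B: {A, B, D}: P→D 3·20=60, Q→B 5·24=120, R→B 6·17=102, S→A 9·21=189, T→A 5·18=90. Service 561; fixed 962; total 1523.
Difference: |1208 − 1523| = 315.

Plan A is cheaper by 315.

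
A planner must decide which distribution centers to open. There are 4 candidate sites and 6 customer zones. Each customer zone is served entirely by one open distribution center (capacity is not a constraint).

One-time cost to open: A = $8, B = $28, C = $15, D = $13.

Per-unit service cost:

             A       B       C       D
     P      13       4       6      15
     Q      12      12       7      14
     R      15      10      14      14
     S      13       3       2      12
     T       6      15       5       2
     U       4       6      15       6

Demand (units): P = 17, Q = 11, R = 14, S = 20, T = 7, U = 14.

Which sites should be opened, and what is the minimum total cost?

Open A, B, C and D; minimum total cost 459.

For any fixed open set, each customer zone goes to its cheapest open site; total = fixed + service.
{A, B, C, D}: P→B 4·17=68, Q→C 7·11=77, R→B 10·14=140, S→C 2·20=40, T→D 2·7=14, U→A 4·14=56. Service 395; fixed 64; total 459.
{A, B, C}: service 416 + fixed 51 = 467
{B, C, D}: P→B 4·17=68, Q→C 7·11=77, R→B 10·14=140, S→C 2·20=40, T→D 2·7=14, U→B 6·14=84. Service 423; fixed 56; total 479.
{A}: service 921 + fixed 8 = 929
(All 15 nonempty subsets were checked; A, B, C and D is lowest.)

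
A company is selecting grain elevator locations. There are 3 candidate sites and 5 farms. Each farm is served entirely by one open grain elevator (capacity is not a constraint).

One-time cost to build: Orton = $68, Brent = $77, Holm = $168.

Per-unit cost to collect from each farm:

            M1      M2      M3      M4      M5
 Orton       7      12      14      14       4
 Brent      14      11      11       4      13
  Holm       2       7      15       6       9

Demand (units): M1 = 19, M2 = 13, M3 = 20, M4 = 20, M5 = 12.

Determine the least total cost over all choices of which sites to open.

For any fixed open set, each farm goes to its cheapest open site; total = fixed + service.
{Orton, Brent}: M1→Orton 7·19=133, M2→Brent 11·13=143, M3→Brent 11·20=220, M4→Brent 4·20=80, M5→Orton 4·12=48. Service 624; fixed 145; total 769.
{Brent, Holm}: service 537 + fixed 245 = 782
{Orton, Brent, Holm}: M1→Holm 2·19=38, M2→Holm 7·13=91, M3→Brent 11·20=220, M4→Brent 4·20=80, M5→Orton 4·12=48. Service 477; fixed 313; total 790.
{Orton}: M1→Orton 7·19=133, M2→Orton 12·13=156, M3→Orton 14·20=280, M4→Orton 14·20=280, M5→Orton 4·12=48. Service 897; fixed 68; total 965.
No other subset beats 769.

Minimum total cost: 769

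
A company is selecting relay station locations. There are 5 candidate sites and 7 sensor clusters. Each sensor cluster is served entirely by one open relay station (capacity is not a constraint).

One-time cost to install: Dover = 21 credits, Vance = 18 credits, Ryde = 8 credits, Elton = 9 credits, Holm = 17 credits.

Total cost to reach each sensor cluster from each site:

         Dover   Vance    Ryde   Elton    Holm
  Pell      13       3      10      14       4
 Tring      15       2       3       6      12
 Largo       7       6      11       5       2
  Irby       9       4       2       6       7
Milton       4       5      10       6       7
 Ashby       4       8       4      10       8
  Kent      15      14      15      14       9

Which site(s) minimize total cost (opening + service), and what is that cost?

For any fixed open set, each sensor cluster goes to its cheapest open site; total = fixed + service.
{Ryde, Holm}: Pell→Holm 4, Tring→Ryde 3, Largo→Holm 2, Irby→Ryde 2, Milton→Holm 7, Ashby→Ryde 4, Kent→Holm 9. Service 31; fixed 25; total 56.
{Vance}: service 42 + fixed 18 = 60
{Ryde, Elton}: Pell→Ryde 10, Tring→Ryde 3, Largo→Elton 5, Irby→Ryde 2, Milton→Elton 6, Ashby→Ryde 4, Kent→Elton 14. Service 44; fixed 17; total 61.
{Dover, Vance, Ryde, Elton, Holm}: service 26 + fixed 73 = 99
No other subset beats 56.

Open Ryde and Holm; minimum total cost 56.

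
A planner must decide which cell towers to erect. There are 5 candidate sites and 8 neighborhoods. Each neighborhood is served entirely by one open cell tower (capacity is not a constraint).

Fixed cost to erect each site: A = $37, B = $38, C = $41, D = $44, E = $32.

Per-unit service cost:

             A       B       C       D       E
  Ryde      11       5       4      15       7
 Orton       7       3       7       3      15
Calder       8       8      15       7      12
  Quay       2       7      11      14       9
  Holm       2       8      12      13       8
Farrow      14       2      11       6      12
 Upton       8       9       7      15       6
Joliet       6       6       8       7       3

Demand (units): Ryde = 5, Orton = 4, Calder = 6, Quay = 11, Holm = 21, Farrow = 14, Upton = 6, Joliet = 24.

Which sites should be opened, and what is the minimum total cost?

For any fixed open set, each neighborhood goes to its cheapest open site; total = fixed + service.
{A, B, E}: Ryde→B 5·5=25, Orton→B 3·4=12, Calder→A 8·6=48, Quay→A 2·11=22, Holm→A 2·21=42, Farrow→B 2·14=28, Upton→E 6·6=36, Joliet→E 3·24=72. Service 285; fixed 107; total 392.
{A, B, C, E}: service 280 + fixed 148 = 428
{A, B, D, E}: service 279 + fixed 151 = 430
{A, B, C, D, E}: service 274 + fixed 192 = 466
No other subset beats 392.

Open A, B and E; minimum total cost 392.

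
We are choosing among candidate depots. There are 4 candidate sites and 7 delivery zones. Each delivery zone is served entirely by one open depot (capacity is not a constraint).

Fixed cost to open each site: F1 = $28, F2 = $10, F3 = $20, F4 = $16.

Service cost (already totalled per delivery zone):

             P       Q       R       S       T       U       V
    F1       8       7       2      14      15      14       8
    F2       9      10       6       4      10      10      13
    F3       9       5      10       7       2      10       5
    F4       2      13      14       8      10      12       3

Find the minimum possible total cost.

For any fixed open set, each delivery zone goes to its cheapest open site; total = fixed + service.
{F3}: P→F3 9, Q→F3 5, R→F3 10, S→F3 7, T→F3 2, U→F3 10, V→F3 5. Service 48; fixed 20; total 68.
{F2, F3}: service 41 + fixed 30 = 71
{F2, F4}: P→F4 2, Q→F2 10, R→F2 6, S→F2 4, T→F2 10, U→F2 10, V→F4 3. Service 45; fixed 26; total 71.
{F1, F2, F3, F4}: service 28 + fixed 74 = 102
(All 15 nonempty subsets were checked; F3 only is lowest.)

Minimum total cost: 68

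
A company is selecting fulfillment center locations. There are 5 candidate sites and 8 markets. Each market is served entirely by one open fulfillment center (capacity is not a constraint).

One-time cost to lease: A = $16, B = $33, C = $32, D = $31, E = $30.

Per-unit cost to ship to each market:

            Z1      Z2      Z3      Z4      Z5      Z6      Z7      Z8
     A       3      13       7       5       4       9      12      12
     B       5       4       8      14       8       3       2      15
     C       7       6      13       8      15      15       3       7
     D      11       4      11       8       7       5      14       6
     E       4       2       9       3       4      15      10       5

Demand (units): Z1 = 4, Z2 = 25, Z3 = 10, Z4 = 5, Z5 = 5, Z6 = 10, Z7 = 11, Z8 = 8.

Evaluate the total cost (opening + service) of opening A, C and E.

Each market is assigned to its cheapest site among the open ones.
{A, C, E}: Z1→A 3·4=12, Z2→E 2·25=50, Z3→A 7·10=70, Z4→E 3·5=15, Z5→A 4·5=20, Z6→A 9·10=90, Z7→C 3·11=33, Z8→E 5·8=40. Service 330; fixed 78; total 408.

Total cost: 408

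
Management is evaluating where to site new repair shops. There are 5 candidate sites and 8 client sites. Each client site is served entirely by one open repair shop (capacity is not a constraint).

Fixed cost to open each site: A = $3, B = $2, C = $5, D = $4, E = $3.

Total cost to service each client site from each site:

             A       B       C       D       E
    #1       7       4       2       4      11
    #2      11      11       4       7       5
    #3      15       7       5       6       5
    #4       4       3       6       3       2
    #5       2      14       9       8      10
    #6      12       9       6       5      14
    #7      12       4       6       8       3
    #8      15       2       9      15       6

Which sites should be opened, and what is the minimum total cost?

For any fixed open set, each client site goes to its cheapest open site; total = fixed + service.
{A, B, C}: #1→C 2, #2→C 4, #3→C 5, #4→B 3, #5→A 2, #6→C 6, #7→B 4, #8→B 2. Service 28; fixed 10; total 38.
{A, B, C, E}: service 26 + fixed 13 = 39
{A, B, D, E}: #1→B 4, #2→E 5, #3→E 5, #4→E 2, #5→A 2, #6→D 5, #7→E 3, #8→B 2. Service 28; fixed 12; total 40.
{A, B, C, D, E}: #1→C 2, #2→C 4, #3→C 5, #4→E 2, #5→A 2, #6→D 5, #7→E 3, #8→B 2. Service 25; fixed 17; total 42.
No other subset beats 38.

Open A, B and C; minimum total cost 38.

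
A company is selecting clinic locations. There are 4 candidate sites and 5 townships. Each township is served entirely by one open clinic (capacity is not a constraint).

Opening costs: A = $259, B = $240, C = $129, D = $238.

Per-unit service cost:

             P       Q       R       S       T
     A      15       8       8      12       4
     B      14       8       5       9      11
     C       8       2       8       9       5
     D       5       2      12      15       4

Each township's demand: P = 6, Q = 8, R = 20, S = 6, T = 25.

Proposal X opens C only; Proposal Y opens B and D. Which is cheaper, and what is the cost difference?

Proposal X is cheaper by 246.

Proposal X: {C}: P→C 8·6=48, Q→C 2·8=16, R→C 8·20=160, S→C 9·6=54, T→C 5·25=125. Service 403; fixed 129; total 532.
Proposal Y: {B, D}: P→D 5·6=30, Q→D 2·8=16, R→B 5·20=100, S→B 9·6=54, T→D 4·25=100. Service 300; fixed 478; total 778.
Difference: |532 − 778| = 246.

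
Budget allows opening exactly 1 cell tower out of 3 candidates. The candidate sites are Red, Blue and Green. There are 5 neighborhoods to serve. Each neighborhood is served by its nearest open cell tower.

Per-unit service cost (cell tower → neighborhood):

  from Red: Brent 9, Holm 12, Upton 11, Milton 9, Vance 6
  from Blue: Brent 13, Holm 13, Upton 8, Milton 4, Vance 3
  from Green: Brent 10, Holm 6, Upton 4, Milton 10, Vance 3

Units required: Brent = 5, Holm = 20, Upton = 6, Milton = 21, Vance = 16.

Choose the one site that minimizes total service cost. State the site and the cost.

Choose Green only; total service cost 452.

With exactly 1 open, each neighborhood uses its cheapest among the chosen.
{Green}: Brent→Green 10·5=50, Holm→Green 6·20=120, Upton→Green 4·6=24, Milton→Green 10·21=210, Vance→Green 3·16=48. Service cost 452.
{Blue}: service cost 505
{Red}: service cost 636
Among all 3 size-1 choices, {Green} is lowest.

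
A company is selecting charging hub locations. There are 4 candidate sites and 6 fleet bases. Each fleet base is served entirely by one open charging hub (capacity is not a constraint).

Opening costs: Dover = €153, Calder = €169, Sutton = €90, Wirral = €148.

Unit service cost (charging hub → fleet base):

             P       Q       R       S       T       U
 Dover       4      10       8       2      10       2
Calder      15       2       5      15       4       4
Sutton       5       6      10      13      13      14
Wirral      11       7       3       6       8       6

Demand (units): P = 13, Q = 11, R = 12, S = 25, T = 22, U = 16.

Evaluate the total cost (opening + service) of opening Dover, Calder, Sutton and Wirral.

Total cost: 840

Each fleet base is assigned to its cheapest site among the open ones.
{Dover, Calder, Sutton, Wirral}: P→Dover 4·13=52, Q→Calder 2·11=22, R→Wirral 3·12=36, S→Dover 2·25=50, T→Calder 4·22=88, U→Dover 2·16=32. Service 280; fixed 560; total 840.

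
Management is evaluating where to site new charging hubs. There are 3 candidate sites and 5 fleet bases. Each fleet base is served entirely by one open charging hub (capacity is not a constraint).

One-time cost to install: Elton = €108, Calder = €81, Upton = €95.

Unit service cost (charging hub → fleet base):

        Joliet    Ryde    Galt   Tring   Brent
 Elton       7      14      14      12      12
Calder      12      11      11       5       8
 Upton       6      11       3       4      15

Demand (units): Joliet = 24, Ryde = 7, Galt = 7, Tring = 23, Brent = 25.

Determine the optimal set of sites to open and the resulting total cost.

For any fixed open set, each fleet base goes to its cheapest open site; total = fixed + service.
{Calder, Upton}: Joliet→Upton 6·24=144, Ryde→Calder 11·7=77, Galt→Upton 3·7=21, Tring→Upton 4·23=92, Brent→Calder 8·25=200. Service 534; fixed 176; total 710.
{Upton}: service 709 + fixed 95 = 804
{Elton, Calder, Upton}: service 534 + fixed 284 = 818
{Calder}: Joliet→Calder 12·24=288, Ryde→Calder 11·7=77, Galt→Calder 11·7=77, Tring→Calder 5·23=115, Brent→Calder 8·25=200. Service 757; fixed 81; total 838.
No other subset beats 710.

Open Calder and Upton; minimum total cost 710.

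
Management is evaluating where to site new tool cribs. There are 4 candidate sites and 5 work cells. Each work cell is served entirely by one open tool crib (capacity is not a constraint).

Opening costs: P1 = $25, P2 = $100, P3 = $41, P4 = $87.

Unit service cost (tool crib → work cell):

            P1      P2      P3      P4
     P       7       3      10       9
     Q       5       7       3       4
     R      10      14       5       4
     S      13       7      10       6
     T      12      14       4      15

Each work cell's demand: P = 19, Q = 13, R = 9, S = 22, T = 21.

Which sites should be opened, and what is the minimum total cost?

Open P2 and P3; minimum total cost 520.

For any fixed open set, each work cell goes to its cheapest open site; total = fixed + service.
{P2, P3}: P→P2 3·19=57, Q→P3 3·13=39, R→P3 5·9=45, S→P2 7·22=154, T→P3 4·21=84. Service 379; fixed 141; total 520.
{P1, P2, P3}: P→P2 3·19=57, Q→P3 3·13=39, R→P3 5·9=45, S→P2 7·22=154, T→P3 4·21=84. Service 379; fixed 166; total 545.
{P2, P3, P4}: P→P2 3·19=57, Q→P3 3·13=39, R→P4 4·9=36, S→P4 6·22=132, T→P3 4·21=84. Service 348; fixed 228; total 576.
{P1, P2, P3, P4}: P→P2 3·19=57, Q→P3 3·13=39, R→P4 4·9=36, S→P4 6·22=132, T→P3 4·21=84. Service 348; fixed 253; total 601.
No other subset beats 520.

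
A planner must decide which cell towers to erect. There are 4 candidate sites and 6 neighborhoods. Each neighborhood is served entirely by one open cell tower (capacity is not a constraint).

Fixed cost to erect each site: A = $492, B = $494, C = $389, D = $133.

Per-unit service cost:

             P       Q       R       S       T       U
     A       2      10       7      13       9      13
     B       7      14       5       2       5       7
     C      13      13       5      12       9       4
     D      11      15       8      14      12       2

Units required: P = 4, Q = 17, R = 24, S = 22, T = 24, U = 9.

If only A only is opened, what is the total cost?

Total cost: 1457

Each neighborhood is assigned to its cheapest site among the open ones.
{A}: P→A 2·4=8, Q→A 10·17=170, R→A 7·24=168, S→A 13·22=286, T→A 9·24=216, U→A 13·9=117. Service 965; fixed 492; total 1457.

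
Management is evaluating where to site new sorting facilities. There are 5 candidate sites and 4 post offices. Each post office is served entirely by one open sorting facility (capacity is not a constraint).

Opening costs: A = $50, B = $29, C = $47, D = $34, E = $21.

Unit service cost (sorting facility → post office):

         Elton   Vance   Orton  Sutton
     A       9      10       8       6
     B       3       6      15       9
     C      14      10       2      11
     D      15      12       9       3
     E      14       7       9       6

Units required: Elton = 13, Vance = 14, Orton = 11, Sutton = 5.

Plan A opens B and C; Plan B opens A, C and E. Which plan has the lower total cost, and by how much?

Plan A is cheaper by 119.

Plan A: {B, C}: Elton→B 3·13=39, Vance→B 6·14=84, Orton→C 2·11=22, Sutton→B 9·5=45. Service 190; fixed 76; total 266.
Plan B: {A, C, E}: Elton→A 9·13=117, Vance→E 7·14=98, Orton→C 2·11=22, Sutton→A 6·5=30. Service 267; fixed 118; total 385.
Difference: |266 − 385| = 119.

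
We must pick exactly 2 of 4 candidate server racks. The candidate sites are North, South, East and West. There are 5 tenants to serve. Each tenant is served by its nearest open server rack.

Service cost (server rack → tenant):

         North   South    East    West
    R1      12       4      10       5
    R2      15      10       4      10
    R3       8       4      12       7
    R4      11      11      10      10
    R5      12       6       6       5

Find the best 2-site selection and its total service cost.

Choose South and East; total service cost 28.

With exactly 2 open, each tenant uses its cheapest among the chosen.
{South, East}: R1→South 4, R2→East 4, R3→South 4, R4→East 10, R5→South 6. Service cost 28.
{East, West}: service cost 31
{South, West}: service cost 33
Among all 6 size-2 choices, {South, East} is lowest.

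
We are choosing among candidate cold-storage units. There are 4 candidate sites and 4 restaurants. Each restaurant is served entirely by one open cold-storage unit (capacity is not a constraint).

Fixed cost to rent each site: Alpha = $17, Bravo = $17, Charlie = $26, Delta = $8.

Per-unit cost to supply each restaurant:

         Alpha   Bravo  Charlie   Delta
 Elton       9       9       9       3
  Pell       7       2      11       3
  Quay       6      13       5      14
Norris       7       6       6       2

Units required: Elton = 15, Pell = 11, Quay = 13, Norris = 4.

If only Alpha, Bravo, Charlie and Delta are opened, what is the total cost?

Total cost: 208

Each restaurant is assigned to its cheapest site among the open ones.
{Alpha, Bravo, Charlie, Delta}: Elton→Delta 3·15=45, Pell→Bravo 2·11=22, Quay→Charlie 5·13=65, Norris→Delta 2·4=8. Service 140; fixed 68; total 208.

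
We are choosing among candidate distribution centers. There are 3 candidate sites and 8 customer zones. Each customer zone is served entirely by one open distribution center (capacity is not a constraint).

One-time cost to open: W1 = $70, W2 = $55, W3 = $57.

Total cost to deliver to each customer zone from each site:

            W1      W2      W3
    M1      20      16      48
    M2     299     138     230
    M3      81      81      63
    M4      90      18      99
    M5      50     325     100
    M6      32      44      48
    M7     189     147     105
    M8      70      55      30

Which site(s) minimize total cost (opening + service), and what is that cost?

Open W2 and W3; minimum total cost 626.

For any fixed open set, each customer zone goes to its cheapest open site; total = fixed + service.
{W2, W3}: M1→W2 16, M2→W2 138, M3→W3 63, M4→W2 18, M5→W3 100, M6→W2 44, M7→W3 105, M8→W3 30. Service 514; fixed 112; total 626.
{W1, W2, W3}: M1→W2 16, M2→W2 138, M3→W3 63, M4→W2 18, M5→W1 50, M6→W1 32, M7→W3 105, M8→W3 30. Service 452; fixed 182; total 634.
{W1, W2}: service 537 + fixed 125 = 662
{W2}: service 824 + fixed 55 = 879
No other subset beats 626.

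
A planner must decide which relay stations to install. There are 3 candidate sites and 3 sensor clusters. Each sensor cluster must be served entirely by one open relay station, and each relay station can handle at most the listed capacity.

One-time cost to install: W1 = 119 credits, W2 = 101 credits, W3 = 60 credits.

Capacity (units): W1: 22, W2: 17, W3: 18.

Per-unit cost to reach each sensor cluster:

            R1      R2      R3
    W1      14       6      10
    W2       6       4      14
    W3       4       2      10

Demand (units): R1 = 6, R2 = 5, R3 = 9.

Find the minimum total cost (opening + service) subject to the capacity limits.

Open {W2, W3}: R1→W3 4·6=24, R2→W2 4·5=20, R3→W3 10·9=90.
Loads: W2 carries 5/17, W3 carries 15/18. Service 134; fixed 161; total 295.
Next best feasible plan costs 297.

Minimum total cost: 295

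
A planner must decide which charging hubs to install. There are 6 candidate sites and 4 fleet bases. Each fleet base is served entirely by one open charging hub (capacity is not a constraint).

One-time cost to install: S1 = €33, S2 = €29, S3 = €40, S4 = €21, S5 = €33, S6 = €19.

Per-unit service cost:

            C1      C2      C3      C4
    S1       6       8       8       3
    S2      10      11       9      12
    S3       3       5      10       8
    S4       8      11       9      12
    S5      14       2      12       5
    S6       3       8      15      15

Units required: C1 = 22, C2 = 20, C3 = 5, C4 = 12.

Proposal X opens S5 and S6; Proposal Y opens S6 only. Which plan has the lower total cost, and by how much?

Proposal X is cheaper by 222.

Proposal X: {S5, S6}: C1→S6 3·22=66, C2→S5 2·20=40, C3→S5 12·5=60, C4→S5 5·12=60. Service 226; fixed 52; total 278.
Proposal Y: {S6}: C1→S6 3·22=66, C2→S6 8·20=160, C3→S6 15·5=75, C4→S6 15·12=180. Service 481; fixed 19; total 500.
Difference: |278 − 500| = 222.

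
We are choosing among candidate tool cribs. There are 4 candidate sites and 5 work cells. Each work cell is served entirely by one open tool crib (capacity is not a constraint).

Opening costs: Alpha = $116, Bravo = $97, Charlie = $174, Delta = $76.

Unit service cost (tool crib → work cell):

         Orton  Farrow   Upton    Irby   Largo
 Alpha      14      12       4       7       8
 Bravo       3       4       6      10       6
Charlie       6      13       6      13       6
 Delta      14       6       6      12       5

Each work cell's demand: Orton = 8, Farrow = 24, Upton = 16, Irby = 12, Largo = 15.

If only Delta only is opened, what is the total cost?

Total cost: 647

Each work cell is assigned to its cheapest site among the open ones.
{Delta}: Orton→Delta 14·8=112, Farrow→Delta 6·24=144, Upton→Delta 6·16=96, Irby→Delta 12·12=144, Largo→Delta 5·15=75. Service 571; fixed 76; total 647.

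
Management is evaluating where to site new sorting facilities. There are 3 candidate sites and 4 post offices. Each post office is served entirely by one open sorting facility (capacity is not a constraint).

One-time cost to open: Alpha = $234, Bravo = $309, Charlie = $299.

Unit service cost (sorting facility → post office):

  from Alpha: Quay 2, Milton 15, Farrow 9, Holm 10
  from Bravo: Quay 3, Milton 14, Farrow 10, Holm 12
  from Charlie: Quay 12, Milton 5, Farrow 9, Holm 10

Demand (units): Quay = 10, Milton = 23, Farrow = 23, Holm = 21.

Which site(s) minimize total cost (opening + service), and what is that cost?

Open Charlie only; minimum total cost 951.

For any fixed open set, each post office goes to its cheapest open site; total = fixed + service.
{Charlie}: Quay→Charlie 12·10=120, Milton→Charlie 5·23=115, Farrow→Charlie 9·23=207, Holm→Charlie 10·21=210. Service 652; fixed 299; total 951.
{Alpha}: service 782 + fixed 234 = 1016
{Alpha, Charlie}: Quay→Alpha 2·10=20, Milton→Charlie 5·23=115, Farrow→Alpha 9·23=207, Holm→Alpha 10·21=210. Service 552; fixed 533; total 1085.
{Alpha, Bravo, Charlie}: Quay→Alpha 2·10=20, Milton→Charlie 5·23=115, Farrow→Alpha 9·23=207, Holm→Alpha 10·21=210. Service 552; fixed 842; total 1394.
No other subset beats 951.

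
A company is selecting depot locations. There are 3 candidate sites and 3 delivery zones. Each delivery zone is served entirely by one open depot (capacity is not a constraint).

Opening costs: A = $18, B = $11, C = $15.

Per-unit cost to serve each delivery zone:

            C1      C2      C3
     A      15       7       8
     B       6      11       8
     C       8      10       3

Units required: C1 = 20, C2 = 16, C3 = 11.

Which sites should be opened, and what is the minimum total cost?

Open A, B and C; minimum total cost 309.

For any fixed open set, each delivery zone goes to its cheapest open site; total = fixed + service.
{A, B, C}: C1→B 6·20=120, C2→A 7·16=112, C3→C 3·11=33. Service 265; fixed 44; total 309.
{A, C}: service 305 + fixed 33 = 338
{B, C}: C1→B 6·20=120, C2→C 10·16=160, C3→C 3·11=33. Service 313; fixed 26; total 339.
{B}: service 384 + fixed 11 = 395
(All 7 nonempty subsets were checked; A, B and C is lowest.)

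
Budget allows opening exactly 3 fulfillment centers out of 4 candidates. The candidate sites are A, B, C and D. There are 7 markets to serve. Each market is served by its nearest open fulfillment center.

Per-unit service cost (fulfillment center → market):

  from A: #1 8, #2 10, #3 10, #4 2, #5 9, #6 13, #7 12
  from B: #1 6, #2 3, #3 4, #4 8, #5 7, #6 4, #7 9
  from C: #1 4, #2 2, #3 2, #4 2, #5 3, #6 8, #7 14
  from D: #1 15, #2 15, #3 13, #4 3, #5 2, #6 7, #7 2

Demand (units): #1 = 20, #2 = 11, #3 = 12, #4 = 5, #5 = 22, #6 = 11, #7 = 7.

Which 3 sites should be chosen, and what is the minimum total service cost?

Choose B, C and D; total service cost 238.

With exactly 3 open, each market uses its cheapest among the chosen.
{B, C, D}: #1→C 4·20=80, #2→C 2·11=22, #3→C 2·12=24, #4→C 2·5=10, #5→D 2·22=44, #6→B 4·11=44, #7→D 2·7=14. Service cost 238.
{A, C, D}: service cost 271
{A, B, C}: service cost 309
Among all 4 size-3 choices, {B, C, D} is lowest.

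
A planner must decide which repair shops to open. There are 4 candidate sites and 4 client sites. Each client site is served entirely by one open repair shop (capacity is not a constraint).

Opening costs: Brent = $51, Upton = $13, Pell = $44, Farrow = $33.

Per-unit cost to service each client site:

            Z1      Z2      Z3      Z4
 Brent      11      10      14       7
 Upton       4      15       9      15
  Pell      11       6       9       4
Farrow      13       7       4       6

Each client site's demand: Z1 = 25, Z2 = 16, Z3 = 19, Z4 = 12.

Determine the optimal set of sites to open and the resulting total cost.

Open Upton and Farrow; minimum total cost 406.

For any fixed open set, each client site goes to its cheapest open site; total = fixed + service.
{Upton, Farrow}: Z1→Upton 4·25=100, Z2→Farrow 7·16=112, Z3→Farrow 4·19=76, Z4→Farrow 6·12=72. Service 360; fixed 46; total 406.
{Upton, Pell, Farrow}: service 320 + fixed 90 = 410
{Brent, Upton, Farrow}: service 360 + fixed 97 = 457
{Brent, Upton, Pell, Farrow}: service 320 + fixed 141 = 461
No other subset beats 406.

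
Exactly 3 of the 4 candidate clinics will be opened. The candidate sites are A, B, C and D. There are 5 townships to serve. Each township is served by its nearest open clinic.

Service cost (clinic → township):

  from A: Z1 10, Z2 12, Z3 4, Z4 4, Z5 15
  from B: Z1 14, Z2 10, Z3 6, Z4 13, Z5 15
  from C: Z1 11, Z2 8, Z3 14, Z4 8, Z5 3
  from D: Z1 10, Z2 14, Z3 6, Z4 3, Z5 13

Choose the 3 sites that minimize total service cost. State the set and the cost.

With exactly 3 open, each township uses its cheapest among the chosen.
{A, C, D}: Z1→A 10, Z2→C 8, Z3→A 4, Z4→D 3, Z5→C 3. Service cost 28.
{A, B, C}: service cost 29
{B, C, D}: service cost 30
Among all 4 size-3 choices, {A, C, D} is lowest.

Choose A, C and D; total service cost 28.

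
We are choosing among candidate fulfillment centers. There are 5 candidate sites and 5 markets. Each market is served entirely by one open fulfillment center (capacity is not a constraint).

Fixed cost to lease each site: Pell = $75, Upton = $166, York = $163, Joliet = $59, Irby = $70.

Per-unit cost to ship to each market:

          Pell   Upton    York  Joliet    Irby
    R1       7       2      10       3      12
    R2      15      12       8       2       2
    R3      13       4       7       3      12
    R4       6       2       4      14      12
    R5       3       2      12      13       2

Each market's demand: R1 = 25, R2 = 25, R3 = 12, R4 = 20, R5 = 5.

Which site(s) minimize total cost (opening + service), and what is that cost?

For any fixed open set, each market goes to its cheapest open site; total = fixed + service.
{Upton, Joliet}: R1→Upton 2·25=50, R2→Joliet 2·25=50, R3→Joliet 3·12=36, R4→Upton 2·20=40, R5→Upton 2·5=10. Service 186; fixed 225; total 411.
{Pell, Joliet}: service 296 + fixed 134 = 430
{Upton, Irby}: service 198 + fixed 236 = 434
{Pell, Upton, York, Joliet, Irby}: R1→Upton 2·25=50, R2→Joliet 2·25=50, R3→Joliet 3·12=36, R4→Upton 2·20=40, R5→Upton 2·5=10. Service 186; fixed 533; total 719.
No other subset beats 411.

Open Upton and Joliet; minimum total cost 411.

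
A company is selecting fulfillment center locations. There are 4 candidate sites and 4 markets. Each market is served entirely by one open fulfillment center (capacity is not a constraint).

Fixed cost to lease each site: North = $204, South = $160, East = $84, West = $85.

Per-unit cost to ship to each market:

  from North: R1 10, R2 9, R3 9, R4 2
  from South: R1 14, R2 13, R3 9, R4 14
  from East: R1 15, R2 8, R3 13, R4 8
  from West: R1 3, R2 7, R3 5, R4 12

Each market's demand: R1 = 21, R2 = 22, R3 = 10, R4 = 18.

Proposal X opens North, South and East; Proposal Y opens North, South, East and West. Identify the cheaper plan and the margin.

Proposal X: {North, South, East}: R1→North 10·21=210, R2→East 8·22=176, R3→North 9·10=90, R4→North 2·18=36. Service 512; fixed 448; total 960.
Proposal Y: {North, South, East, West}: R1→West 3·21=63, R2→West 7·22=154, R3→West 5·10=50, R4→North 2·18=36. Service 303; fixed 533; total 836.
Difference: |960 − 836| = 124.

Proposal Y is cheaper by 124.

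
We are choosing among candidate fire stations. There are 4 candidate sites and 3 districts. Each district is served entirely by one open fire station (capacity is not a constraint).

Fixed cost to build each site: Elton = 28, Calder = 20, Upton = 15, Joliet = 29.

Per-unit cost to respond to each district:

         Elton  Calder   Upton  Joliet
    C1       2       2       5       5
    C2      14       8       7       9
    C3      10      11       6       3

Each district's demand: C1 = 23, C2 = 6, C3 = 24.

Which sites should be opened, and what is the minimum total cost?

Open Calder and Joliet; minimum total cost 215.

For any fixed open set, each district goes to its cheapest open site; total = fixed + service.
{Calder, Joliet}: C1→Calder 2·23=46, C2→Calder 8·6=48, C3→Joliet 3·24=72. Service 166; fixed 49; total 215.
{Calder, Upton, Joliet}: C1→Calder 2·23=46, C2→Upton 7·6=42, C3→Joliet 3·24=72. Service 160; fixed 64; total 224.
{Elton, Joliet}: C1→Elton 2·23=46, C2→Joliet 9·6=54, C3→Joliet 3·24=72. Service 172; fixed 57; total 229.
{Elton, Calder, Upton, Joliet}: service 160 + fixed 92 = 252
(All 15 nonempty subsets were checked; Calder and Joliet is lowest.)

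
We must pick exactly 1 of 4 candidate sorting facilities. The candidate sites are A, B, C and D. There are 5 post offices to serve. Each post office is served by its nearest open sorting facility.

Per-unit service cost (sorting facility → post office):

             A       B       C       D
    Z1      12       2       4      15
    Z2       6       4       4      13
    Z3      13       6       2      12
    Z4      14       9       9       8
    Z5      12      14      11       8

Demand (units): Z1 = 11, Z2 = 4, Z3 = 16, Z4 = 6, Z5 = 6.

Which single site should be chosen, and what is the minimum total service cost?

With exactly 1 open, each post office uses its cheapest among the chosen.
{C}: Z1→C 4·11=44, Z2→C 4·4=16, Z3→C 2·16=32, Z4→C 9·6=54, Z5→C 11·6=66. Service cost 212.
{B}: service cost 272
{D}: service cost 505
Among all 4 size-1 choices, {C} is lowest.

Choose C only; total service cost 212.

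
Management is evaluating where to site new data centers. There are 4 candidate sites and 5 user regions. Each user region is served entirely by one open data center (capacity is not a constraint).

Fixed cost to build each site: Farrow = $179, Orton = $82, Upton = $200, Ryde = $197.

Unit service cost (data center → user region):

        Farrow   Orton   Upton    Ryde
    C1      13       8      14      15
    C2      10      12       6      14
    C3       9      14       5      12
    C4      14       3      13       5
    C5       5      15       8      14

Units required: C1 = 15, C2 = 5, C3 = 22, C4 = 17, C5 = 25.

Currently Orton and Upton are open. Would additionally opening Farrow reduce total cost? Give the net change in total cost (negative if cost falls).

Current service cost with {Orton, Upton}: 511.
Adding Farrow: each user region re-picks its cheapest; new service cost 436, saving 75.
Extra fixed cost: 179. Net change = 179 − 75 = 104.
(Totals: 793 → 897.)

No — net change +104 (cost rises by 104).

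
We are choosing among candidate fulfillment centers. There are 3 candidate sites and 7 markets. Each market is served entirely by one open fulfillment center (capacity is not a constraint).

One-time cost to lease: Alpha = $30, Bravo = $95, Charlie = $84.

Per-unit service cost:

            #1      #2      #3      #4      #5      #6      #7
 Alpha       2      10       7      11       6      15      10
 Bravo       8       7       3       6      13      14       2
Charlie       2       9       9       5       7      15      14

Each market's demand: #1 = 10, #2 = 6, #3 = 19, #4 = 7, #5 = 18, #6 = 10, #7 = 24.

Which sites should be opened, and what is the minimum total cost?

Open Alpha and Bravo; minimum total cost 582.

For any fixed open set, each market goes to its cheapest open site; total = fixed + service.
{Alpha, Bravo}: #1→Alpha 2·10=20, #2→Bravo 7·6=42, #3→Bravo 3·19=57, #4→Bravo 6·7=42, #5→Alpha 6·18=108, #6→Bravo 14·10=140, #7→Bravo 2·24=48. Service 457; fixed 125; total 582.
{Bravo, Charlie}: service 468 + fixed 179 = 647
{Alpha, Bravo, Charlie}: service 450 + fixed 209 = 659
{Alpha}: service 788 + fixed 30 = 818
No other subset beats 582.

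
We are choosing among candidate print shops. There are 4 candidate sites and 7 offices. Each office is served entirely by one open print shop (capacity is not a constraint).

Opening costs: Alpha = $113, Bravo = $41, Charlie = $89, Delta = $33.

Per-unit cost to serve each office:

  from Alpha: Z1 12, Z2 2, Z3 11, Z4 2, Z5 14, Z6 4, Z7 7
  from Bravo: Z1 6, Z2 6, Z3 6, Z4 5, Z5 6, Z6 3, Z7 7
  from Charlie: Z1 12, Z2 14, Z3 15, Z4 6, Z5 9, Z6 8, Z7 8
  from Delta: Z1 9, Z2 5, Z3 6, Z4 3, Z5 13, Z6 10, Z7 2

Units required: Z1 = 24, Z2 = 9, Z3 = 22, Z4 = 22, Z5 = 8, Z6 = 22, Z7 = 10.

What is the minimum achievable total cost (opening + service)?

Minimum total cost: 595

For any fixed open set, each office goes to its cheapest open site; total = fixed + service.
{Bravo, Delta}: Z1→Bravo 6·24=144, Z2→Delta 5·9=45, Z3→Bravo 6·22=132, Z4→Delta 3·22=66, Z5→Bravo 6·8=48, Z6→Bravo 3·22=66, Z7→Delta 2·10=20. Service 521; fixed 74; total 595.
{Alpha, Bravo, Delta}: Z1→Bravo 6·24=144, Z2→Alpha 2·9=18, Z3→Bravo 6·22=132, Z4→Alpha 2·22=44, Z5→Bravo 6·8=48, Z6→Bravo 3·22=66, Z7→Delta 2·10=20. Service 472; fixed 187; total 659.
{Bravo}: service 624 + fixed 41 = 665
{Alpha, Bravo, Charlie, Delta}: Z1→Bravo 6·24=144, Z2→Alpha 2·9=18, Z3→Bravo 6·22=132, Z4→Alpha 2·22=44, Z5→Bravo 6·8=48, Z6→Bravo 3·22=66, Z7→Delta 2·10=20. Service 472; fixed 276; total 748.
No other subset beats 595.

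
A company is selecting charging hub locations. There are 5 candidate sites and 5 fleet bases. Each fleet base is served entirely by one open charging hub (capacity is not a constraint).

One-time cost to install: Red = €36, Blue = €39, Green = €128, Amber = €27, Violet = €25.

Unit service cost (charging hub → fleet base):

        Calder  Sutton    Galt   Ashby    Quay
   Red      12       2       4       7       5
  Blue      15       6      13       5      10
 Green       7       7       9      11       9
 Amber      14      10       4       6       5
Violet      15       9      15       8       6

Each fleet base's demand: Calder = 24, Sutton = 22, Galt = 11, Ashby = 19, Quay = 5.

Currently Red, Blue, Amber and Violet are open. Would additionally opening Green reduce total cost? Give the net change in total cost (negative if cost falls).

Current service cost with {Red, Blue, Amber, Violet}: 496.
Adding Green: each fleet base re-picks its cheapest; new service cost 376, saving 120.
Extra fixed cost: 128. Net change = 128 − 120 = 8.
(Totals: 623 → 631.)

No — net change +8 (cost rises by 8).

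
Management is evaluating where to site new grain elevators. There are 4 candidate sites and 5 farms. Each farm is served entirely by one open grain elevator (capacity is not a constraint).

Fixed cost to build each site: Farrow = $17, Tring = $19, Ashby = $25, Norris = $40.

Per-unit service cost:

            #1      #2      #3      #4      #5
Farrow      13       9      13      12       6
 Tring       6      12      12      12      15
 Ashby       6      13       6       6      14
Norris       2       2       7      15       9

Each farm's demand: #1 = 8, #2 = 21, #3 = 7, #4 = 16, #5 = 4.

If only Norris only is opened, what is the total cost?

Each farm is assigned to its cheapest site among the open ones.
{Norris}: #1→Norris 2·8=16, #2→Norris 2·21=42, #3→Norris 7·7=49, #4→Norris 15·16=240, #5→Norris 9·4=36. Service 383; fixed 40; total 423.

Total cost: 423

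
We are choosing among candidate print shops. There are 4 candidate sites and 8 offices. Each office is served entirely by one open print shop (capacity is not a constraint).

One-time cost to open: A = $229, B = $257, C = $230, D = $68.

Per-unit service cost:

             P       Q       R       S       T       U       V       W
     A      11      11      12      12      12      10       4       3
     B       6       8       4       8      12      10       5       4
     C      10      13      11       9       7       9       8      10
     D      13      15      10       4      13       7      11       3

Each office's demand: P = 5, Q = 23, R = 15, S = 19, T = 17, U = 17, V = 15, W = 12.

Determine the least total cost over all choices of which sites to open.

For any fixed open set, each office goes to its cheapest open site; total = fixed + service.
{B, D}: P→B 6·5=30, Q→B 8·23=184, R→B 4·15=60, S→D 4·19=76, T→B 12·17=204, U→D 7·17=119, V→B 5·15=75, W→D 3·12=36. Service 784; fixed 325; total 1109.
{B}: P→B 6·5=30, Q→B 8·23=184, R→B 4·15=60, S→B 8·19=152, T→B 12·17=204, U→B 10·17=170, V→B 5·15=75, W→B 4·12=48. Service 923; fixed 257; total 1180.
{D}: service 1177 + fixed 68 = 1245
{A, B, C, D}: service 684 + fixed 784 = 1468
(All 15 nonempty subsets were checked; B and D is lowest.)

Minimum total cost: 1109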